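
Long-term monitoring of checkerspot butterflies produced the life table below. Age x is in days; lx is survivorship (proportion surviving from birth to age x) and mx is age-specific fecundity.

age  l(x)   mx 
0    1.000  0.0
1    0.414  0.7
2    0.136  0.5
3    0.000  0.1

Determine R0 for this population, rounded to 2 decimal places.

0.36

lx·mx by age: 0, 0.2898, 0.068, 0
R0 = Σ lx·mx = 0.3578 → 0.36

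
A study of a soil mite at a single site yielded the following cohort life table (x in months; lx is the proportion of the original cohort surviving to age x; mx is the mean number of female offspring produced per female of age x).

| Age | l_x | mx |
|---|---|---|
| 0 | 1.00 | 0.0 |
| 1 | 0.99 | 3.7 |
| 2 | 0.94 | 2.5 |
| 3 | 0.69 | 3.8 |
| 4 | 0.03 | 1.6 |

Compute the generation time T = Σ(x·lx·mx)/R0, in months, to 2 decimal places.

1.89

lx·mx: 0, 3.663, 2.35, 2.622, 0.048 → R0 = 8.683
x·lx·mx: 0, 3.663, 4.7, 7.866, 0.192 → Σ = 16.421
T = 16.421 / 8.683 = 1.891167… → 1.89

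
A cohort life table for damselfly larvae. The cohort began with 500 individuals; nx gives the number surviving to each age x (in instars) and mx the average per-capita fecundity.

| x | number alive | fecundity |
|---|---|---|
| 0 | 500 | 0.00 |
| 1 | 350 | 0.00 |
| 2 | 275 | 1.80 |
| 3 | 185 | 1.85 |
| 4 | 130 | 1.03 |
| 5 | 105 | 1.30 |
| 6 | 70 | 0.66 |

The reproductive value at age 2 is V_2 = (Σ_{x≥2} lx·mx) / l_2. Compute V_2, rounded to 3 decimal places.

4.196

lx = nx/n0 = nx/500: 1, 0.7, 0.55, 0.37, 0.26, 0.21, 0.14
lx·mx for x ≥ 2: 0.99, 0.6845, 0.2678, 0.273, 0.0924 → sum = 2.3077
V_2 = 2.3077 / l_2 = 2.3077 / 0.55 = 4.195818… → 4.196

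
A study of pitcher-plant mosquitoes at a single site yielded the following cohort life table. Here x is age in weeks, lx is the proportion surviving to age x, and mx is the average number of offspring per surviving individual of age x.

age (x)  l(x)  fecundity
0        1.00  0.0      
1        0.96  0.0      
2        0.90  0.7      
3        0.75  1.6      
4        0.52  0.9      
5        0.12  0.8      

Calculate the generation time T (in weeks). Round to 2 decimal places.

3.01

lx·mx: 0, 0, 0.63, 1.2, 0.468, 0.096 → R0 = 2.394
x·lx·mx: 0, 0, 1.26, 3.6, 1.872, 0.48 → Σ = 7.212
T = 7.212 / 2.394 = 3.012531… → 3.01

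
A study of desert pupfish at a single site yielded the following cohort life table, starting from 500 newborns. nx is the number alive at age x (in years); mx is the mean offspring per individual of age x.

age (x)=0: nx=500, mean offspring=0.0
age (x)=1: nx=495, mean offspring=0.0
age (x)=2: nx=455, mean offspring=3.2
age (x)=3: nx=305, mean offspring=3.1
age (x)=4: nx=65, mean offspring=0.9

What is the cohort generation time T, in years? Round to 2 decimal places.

lx = nx/n0 = nx/500: 1, 0.99, 0.91, 0.61, 0.13
lx·mx: 0, 0, 2.912, 1.891, 0.117 → R0 = 4.92
x·lx·mx: 0, 0, 5.824, 5.673, 0.468 → Σ = 11.965
T = 11.965 / 4.92 = 2.431911… → 2.43

2.43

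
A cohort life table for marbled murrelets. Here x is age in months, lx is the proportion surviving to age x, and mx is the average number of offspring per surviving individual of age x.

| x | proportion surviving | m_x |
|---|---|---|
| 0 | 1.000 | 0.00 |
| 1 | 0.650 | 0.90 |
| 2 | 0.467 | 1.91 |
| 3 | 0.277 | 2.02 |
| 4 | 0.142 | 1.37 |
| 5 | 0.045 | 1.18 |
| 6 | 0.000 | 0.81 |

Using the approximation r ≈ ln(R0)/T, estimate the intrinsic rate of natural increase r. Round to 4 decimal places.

R0 = Σ lx·mx = 0 + 0.585 + 0.89197 + 0.55954 + 0.19454 + 0.0531 + 0 = 2.28415
Σ x·lx·mx = 5.09122; T = 5.09122/2.28415 = 2.22893…
r ≈ ln(R0)/T = ln(2.28415)/2.22893… = 0.370578… → 0.3706

0.3706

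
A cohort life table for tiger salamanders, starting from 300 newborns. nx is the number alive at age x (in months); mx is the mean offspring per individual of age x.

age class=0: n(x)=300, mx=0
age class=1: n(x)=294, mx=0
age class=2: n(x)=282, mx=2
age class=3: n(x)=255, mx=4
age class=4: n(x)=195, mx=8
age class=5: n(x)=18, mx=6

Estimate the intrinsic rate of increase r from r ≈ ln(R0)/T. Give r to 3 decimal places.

lx = nx/n0 = nx/300: 1, 0.98, 0.94, 0.85, 0.65, 0.06
R0 = Σ lx·mx = 0 + 0 + 1.88 + 3.4 + 5.2 + 0.36 = 10.84
Σ x·lx·mx = 36.56; T = 36.56/10.84 = 3.37269…
r ≈ ln(R0)/T = ln(10.84)/3.37269… = 0.70663… → 0.707

0.707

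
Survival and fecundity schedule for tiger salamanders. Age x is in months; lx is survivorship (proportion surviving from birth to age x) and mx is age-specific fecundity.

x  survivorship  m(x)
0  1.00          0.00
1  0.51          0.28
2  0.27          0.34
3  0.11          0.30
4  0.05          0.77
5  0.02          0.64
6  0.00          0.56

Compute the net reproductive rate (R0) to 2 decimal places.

lx·mx by age: 0, 0.1428, 0.0918, 0.033, 0.0385, 0.0128, 0
R0 = Σ lx·mx = 0.3189 → 0.32

0.32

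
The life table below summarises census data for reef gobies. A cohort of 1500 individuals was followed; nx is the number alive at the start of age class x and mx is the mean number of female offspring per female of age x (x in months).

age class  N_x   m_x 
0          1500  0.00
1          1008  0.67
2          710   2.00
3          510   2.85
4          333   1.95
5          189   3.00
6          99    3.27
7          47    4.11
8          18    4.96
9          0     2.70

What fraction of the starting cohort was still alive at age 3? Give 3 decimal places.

0.340

l_3 = n_3/n_0 = 510/1500 = 0.34 → 0.340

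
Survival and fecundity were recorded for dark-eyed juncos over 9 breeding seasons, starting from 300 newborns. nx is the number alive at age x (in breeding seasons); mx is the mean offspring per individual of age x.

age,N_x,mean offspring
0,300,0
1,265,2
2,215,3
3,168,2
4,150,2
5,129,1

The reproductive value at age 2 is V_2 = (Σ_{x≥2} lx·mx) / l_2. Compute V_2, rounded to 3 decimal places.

lx = nx/n0 = nx/300: 1, 0.88333…, 0.71667…, 0.56, 0.5, 0.43
lx·mx for x ≥ 2: 2.15…, 1.12, 1, 0.43 → sum = 4.7…
V_2 = 4.7… / l_2 = 4.7… / 0.716667… = 6.55814… → 6.558

6.558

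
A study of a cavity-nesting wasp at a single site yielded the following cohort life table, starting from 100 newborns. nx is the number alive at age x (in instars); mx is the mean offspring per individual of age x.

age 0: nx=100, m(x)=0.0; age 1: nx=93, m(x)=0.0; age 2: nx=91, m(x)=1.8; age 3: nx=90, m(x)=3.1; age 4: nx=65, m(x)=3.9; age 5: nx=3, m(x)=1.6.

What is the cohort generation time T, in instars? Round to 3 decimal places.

3.142

lx = nx/n0 = nx/100: 1, 0.93, 0.91, 0.9, 0.65, 0.03
lx·mx: 0, 0, 1.638, 2.79, 2.535, 0.048 → R0 = 7.011
x·lx·mx: 0, 0, 3.276, 8.37, 10.14, 0.24 → Σ = 22.026
T = 22.026 / 7.011 = 3.141635… → 3.142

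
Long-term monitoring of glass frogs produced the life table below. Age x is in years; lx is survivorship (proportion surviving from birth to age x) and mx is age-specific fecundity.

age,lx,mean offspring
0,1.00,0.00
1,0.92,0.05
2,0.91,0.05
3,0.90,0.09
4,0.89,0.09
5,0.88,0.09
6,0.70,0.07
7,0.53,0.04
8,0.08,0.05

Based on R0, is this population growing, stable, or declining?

R0 = Σ lx·mx = 0 + 0.046 + 0.0455 + 0.081 + 0.0801 + 0.0792 + 0.049 + 0.0212 + 0.004 = 0.406
R0 < 1, so the population is declining.

declining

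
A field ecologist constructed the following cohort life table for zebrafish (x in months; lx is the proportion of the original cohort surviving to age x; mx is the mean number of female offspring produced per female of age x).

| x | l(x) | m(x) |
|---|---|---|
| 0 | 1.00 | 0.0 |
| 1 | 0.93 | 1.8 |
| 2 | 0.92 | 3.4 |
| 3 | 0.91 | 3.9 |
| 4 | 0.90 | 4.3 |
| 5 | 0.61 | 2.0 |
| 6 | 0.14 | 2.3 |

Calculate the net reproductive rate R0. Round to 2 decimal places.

13.76

lx·mx by age: 0, 1.674, 3.128, 3.549, 3.87, 1.22, 0.322
R0 = Σ lx·mx = 13.763 → 13.76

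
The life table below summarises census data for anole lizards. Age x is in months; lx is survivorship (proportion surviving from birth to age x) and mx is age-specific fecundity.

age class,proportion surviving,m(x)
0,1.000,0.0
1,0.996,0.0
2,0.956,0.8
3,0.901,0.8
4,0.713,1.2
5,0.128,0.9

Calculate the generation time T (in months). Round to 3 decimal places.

3.131

lx·mx: 0, 0, 0.7648, 0.7208, 0.8556, 0.1152 → R0 = 2.4564
x·lx·mx: 0, 0, 1.5296, 2.1624, 3.4224, 0.576 → Σ = 7.6904
T = 7.6904 / 2.4564 = 3.13076… → 3.131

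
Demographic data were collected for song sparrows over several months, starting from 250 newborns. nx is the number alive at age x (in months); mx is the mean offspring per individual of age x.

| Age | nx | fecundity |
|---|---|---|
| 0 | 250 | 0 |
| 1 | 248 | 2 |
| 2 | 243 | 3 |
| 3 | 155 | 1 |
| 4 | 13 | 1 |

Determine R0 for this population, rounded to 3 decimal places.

lx = nx/n0 = nx/250: 1, 0.992, 0.972, 0.62, 0.052
lx·mx by age: 0, 1.984, 2.916, 0.62, 0.052
R0 = Σ lx·mx = 5.572 → 5.572

5.572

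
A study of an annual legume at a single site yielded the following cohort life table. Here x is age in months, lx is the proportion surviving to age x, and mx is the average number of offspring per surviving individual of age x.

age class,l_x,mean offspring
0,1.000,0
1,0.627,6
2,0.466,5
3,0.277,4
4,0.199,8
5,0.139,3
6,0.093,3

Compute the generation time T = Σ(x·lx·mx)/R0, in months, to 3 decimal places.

lx·mx: 0, 3.762, 2.33, 1.108, 1.592, 0.417, 0.279 → R0 = 9.488
x·lx·mx: 0, 3.762, 4.66, 3.324, 6.368, 2.085, 1.674 → Σ = 21.873
T = 21.873 / 9.488 = 2.305333… → 2.305

2.305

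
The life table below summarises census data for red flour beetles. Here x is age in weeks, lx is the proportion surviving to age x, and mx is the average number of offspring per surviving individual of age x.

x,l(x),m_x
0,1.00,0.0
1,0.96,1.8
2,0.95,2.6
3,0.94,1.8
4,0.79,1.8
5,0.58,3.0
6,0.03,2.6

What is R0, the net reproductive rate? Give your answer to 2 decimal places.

lx·mx by age: 0, 1.728, 2.47, 1.692, 1.422, 1.74, 0.078
R0 = Σ lx·mx = 9.13 → 9.13

9.13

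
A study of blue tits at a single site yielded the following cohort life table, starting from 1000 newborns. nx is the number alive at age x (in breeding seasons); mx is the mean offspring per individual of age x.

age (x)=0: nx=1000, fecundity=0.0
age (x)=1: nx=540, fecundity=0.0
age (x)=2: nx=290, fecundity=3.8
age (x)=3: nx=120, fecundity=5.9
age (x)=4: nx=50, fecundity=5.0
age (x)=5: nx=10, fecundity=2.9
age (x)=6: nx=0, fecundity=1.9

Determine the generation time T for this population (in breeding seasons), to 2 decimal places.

lx = nx/n0 = nx/1000: 1, 0.54, 0.29, 0.12, 0.05, 0.01, 0
lx·mx: 0, 0, 1.102, 0.708, 0.25, 0.029, 0 → R0 = 2.089
x·lx·mx: 0, 0, 2.204, 2.124, 1, 0.145, 0 → Σ = 5.473
T = 5.473 / 2.089 = 2.619914… → 2.62

2.62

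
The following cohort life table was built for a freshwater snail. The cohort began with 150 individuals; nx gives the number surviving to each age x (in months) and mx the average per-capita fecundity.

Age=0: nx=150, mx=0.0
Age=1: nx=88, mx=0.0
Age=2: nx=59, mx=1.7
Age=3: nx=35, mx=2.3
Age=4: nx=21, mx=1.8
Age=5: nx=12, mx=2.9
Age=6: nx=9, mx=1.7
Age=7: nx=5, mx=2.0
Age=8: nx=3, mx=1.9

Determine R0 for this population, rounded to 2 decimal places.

1.90

lx = nx/n0 = nx/150: 1, 0.58667…, 0.39333…, 0.23333…, 0.14, 0.08, 0.06, 0.03333…, 0.02
lx·mx by age: 0, 0, 0.668667…, 0.536667…, 0.252, 0.232, 0.102, 0.066667…, 0.038
R0 = Σ lx·mx = 1.896… → 1.90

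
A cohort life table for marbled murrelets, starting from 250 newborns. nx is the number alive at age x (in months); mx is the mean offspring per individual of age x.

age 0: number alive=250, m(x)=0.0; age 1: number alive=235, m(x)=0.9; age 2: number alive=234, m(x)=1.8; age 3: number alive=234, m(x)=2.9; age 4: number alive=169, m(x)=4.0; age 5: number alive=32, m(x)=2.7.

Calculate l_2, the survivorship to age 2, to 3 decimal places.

l_2 = n_2/n_0 = 234/250 = 0.936 → 0.936

0.936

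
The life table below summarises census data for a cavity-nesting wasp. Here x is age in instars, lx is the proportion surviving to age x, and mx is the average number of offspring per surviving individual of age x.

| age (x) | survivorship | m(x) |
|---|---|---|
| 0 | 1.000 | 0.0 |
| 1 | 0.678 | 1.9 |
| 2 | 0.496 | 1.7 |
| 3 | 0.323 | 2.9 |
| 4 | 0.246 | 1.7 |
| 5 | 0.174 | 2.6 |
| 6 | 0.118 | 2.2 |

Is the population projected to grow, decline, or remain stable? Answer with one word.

growing

R0 = Σ lx·mx = 0 + 1.2882 + 0.8432 + 0.9367 + 0.4182 + 0.4524 + 0.2596 = 4.1983
R0 > 1, so the population is growing.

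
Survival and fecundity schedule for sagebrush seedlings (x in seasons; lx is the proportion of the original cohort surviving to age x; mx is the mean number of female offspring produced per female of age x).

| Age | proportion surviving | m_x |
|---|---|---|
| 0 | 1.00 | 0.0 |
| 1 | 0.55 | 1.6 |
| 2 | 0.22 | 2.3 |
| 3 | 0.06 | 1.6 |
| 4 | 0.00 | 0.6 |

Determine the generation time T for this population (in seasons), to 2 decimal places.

lx·mx: 0, 0.88, 0.506, 0.096, 0 → R0 = 1.482
x·lx·mx: 0, 0.88, 1.012, 0.288, 0 → Σ = 2.18
T = 2.18 / 1.482 = 1.470985… → 1.47

1.47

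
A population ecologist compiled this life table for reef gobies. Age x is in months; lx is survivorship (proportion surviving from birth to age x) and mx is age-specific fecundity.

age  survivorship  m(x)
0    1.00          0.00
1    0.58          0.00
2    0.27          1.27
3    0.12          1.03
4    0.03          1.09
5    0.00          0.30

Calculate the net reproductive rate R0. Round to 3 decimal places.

lx·mx by age: 0, 0, 0.3429, 0.1236, 0.0327, 0
R0 = Σ lx·mx = 0.4992 → 0.499

0.499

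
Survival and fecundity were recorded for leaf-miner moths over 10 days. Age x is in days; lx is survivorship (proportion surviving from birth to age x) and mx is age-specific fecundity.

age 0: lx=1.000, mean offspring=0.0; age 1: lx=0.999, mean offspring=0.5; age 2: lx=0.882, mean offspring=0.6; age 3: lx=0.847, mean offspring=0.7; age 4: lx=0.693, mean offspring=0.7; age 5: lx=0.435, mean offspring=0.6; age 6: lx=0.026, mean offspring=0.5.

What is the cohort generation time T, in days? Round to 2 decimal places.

2.80

lx·mx: 0, 0.4995, 0.5292, 0.5929, 0.4851, 0.261, 0.013 → R0 = 2.3807
x·lx·mx: 0, 0.4995, 1.0584, 1.7787, 1.9404, 1.305, 0.078 → Σ = 6.66
T = 6.66 / 2.3807 = 2.797497… → 2.80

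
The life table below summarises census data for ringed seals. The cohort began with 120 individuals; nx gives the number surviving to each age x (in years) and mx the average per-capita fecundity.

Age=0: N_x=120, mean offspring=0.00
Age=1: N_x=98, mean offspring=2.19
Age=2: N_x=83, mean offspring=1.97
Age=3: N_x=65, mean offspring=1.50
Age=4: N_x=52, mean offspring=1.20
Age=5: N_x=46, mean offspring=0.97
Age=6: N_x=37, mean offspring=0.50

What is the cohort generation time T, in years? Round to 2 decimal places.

lx = nx/n0 = nx/120: 1, 0.81667…, 0.69167…, 0.54167…, 0.43333…, 0.38333…, 0.30833…
lx·mx: 0, 1.7885…, 1.362583…, 0.8125…, 0.52…, 0.371833…, 0.154167… → R0 = 5.009583…
x·lx·mx: 0, 1.7885…, 2.725167…, 2.4375…, 2.08…, 1.859167…, 0.925… → Σ = 11.815333…
T = 11.815333… / 5.009583… = 2.358546… → 2.36

2.36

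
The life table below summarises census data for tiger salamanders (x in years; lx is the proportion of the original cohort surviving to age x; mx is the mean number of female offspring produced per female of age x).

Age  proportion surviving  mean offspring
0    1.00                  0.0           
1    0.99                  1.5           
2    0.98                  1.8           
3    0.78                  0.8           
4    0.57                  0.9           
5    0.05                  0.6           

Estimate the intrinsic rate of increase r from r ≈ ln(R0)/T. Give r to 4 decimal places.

R0 = Σ lx·mx = 0 + 1.485 + 1.764 + 0.624 + 0.513 + 0.03 = 4.416
Σ x·lx·mx = 9.087; T = 9.087/4.416 = 2.05774…
r ≈ ln(R0)/T = ln(4.416)/2.05774… = 0.721778… → 0.7218

0.7218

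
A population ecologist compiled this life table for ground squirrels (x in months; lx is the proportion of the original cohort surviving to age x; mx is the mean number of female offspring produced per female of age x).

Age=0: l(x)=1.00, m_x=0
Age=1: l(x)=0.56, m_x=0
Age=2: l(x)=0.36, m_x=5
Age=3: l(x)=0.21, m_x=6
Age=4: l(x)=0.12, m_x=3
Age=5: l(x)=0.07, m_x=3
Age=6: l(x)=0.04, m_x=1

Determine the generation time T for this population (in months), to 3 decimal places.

lx·mx: 0, 0, 1.8, 1.26, 0.36, 0.21, 0.04 → R0 = 3.67
x·lx·mx: 0, 0, 3.6, 3.78, 1.44, 1.05, 0.24 → Σ = 10.11
T = 10.11 / 3.67 = 2.754768… → 2.755

2.755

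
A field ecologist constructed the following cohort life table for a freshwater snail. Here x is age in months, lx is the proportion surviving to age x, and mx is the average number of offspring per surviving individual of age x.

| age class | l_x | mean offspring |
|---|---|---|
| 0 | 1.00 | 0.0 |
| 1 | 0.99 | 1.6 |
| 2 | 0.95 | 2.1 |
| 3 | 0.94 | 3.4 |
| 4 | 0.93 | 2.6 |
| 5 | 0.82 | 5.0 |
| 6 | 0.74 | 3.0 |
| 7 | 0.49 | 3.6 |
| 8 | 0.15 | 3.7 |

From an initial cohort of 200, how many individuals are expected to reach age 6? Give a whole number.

Expected survivors = N0 · l_6 = 200 × 0.74 = 148 → 148

148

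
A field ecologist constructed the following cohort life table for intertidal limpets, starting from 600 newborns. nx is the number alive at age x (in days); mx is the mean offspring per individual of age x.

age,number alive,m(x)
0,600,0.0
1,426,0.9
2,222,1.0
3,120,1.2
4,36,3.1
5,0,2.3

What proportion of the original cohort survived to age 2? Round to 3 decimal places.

l_2 = n_2/n_0 = 222/600 = 0.37 → 0.370

0.370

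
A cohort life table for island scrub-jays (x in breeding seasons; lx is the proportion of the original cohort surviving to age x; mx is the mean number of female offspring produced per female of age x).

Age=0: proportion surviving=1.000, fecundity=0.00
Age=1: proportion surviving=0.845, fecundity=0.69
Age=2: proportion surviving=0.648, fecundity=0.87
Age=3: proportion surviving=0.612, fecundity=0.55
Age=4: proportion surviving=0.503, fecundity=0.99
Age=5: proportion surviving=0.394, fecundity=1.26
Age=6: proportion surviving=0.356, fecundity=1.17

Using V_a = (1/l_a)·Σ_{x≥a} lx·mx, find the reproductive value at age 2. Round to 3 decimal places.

3.567

lx·mx for x ≥ 2: 0.56376, 0.3366, 0.49797, 0.49644, 0.41652 → sum = 2.31129
V_2 = 2.31129 / l_2 = 2.31129 / 0.648 = 3.566806… → 3.567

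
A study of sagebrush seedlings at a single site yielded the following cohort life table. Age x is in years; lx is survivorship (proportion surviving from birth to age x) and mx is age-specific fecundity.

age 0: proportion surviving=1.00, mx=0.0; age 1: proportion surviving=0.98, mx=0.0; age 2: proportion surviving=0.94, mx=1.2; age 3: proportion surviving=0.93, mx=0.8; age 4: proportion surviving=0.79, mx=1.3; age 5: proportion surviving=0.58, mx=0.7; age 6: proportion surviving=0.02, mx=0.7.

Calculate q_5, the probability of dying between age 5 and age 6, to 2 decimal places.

q_5 = (l_5 − l_6) / l_5 = (0.58 − 0.02) / 0.58
     = 0.56 / 0.58 = 0.965517… → 0.97

0.97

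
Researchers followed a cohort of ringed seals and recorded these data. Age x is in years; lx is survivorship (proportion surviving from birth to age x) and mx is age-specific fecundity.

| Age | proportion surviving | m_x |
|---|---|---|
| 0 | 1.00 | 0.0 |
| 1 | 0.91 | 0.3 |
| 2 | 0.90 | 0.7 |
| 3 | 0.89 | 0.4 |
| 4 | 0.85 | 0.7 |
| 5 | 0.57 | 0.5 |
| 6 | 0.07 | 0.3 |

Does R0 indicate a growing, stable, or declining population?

R0 = Σ lx·mx = 0 + 0.273 + 0.63 + 0.356 + 0.595 + 0.285 + 0.021 = 2.16
R0 > 1, so the population is growing.

growing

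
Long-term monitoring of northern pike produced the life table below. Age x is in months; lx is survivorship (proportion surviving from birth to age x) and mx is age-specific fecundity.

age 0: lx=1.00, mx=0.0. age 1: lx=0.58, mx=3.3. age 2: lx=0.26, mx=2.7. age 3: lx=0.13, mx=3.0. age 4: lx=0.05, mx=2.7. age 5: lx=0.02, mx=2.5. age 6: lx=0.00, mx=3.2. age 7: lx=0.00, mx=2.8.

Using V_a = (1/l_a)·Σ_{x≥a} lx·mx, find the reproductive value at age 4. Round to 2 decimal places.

lx·mx for x ≥ 4: 0.135, 0.05, 0, 0 → sum = 0.185
V_4 = 0.185 / l_4 = 0.185 / 0.05 = 3.7 → 3.70

3.70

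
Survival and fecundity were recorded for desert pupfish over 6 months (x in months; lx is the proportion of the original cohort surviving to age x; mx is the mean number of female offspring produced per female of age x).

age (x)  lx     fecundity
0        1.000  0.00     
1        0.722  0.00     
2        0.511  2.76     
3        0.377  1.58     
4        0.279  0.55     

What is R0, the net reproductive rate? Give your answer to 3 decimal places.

lx·mx by age: 0, 0, 1.41036, 0.59566, 0.15345
R0 = Σ lx·mx = 2.15947 → 2.159

2.159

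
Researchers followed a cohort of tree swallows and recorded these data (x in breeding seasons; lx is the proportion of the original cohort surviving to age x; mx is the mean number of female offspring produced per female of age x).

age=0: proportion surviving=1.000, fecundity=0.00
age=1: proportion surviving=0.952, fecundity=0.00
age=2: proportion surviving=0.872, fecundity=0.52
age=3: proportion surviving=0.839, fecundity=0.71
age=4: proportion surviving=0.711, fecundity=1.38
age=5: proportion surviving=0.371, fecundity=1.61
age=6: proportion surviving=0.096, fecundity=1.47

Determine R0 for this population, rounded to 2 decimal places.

2.77

lx·mx by age: 0, 0, 0.45344, 0.59569, 0.98118, 0.59731, 0.14112
R0 = Σ lx·mx = 2.76874 → 2.77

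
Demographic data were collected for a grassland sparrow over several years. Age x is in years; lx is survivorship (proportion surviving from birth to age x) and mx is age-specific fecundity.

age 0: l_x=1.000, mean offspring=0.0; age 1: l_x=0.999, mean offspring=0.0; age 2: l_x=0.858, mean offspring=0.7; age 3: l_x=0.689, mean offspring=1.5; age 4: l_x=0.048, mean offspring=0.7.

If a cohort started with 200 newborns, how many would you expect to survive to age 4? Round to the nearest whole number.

Expected survivors = N0 · l_4 = 200 × 0.048 = 9.6 → 10

10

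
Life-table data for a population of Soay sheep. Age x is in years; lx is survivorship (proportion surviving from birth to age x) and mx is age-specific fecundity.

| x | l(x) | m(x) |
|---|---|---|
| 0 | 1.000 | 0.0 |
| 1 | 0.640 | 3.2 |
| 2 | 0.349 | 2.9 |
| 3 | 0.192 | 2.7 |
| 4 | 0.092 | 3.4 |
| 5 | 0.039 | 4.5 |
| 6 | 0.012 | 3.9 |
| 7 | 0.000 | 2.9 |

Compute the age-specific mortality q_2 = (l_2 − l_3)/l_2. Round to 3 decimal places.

0.450

q_2 = (l_2 − l_3) / l_2 = (0.349 − 0.192) / 0.349
     = 0.157 / 0.349 = 0.449857… → 0.450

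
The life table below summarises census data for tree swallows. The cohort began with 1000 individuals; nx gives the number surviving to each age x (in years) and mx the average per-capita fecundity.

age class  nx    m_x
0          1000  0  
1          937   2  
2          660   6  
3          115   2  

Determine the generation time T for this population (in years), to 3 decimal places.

lx = nx/n0 = nx/1000: 1, 0.937, 0.66, 0.115
lx·mx: 0, 1.874, 3.96, 0.23 → R0 = 6.064
x·lx·mx: 0, 1.874, 7.92, 0.69 → Σ = 10.484
T = 10.484 / 6.064 = 1.728892… → 1.729

1.729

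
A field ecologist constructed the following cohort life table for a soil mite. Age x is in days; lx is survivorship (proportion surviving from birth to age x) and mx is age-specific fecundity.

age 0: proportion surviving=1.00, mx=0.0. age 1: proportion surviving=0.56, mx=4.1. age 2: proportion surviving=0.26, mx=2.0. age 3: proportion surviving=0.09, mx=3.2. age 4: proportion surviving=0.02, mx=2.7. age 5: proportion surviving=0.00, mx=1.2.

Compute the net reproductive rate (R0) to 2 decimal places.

3.16

lx·mx by age: 0, 2.296, 0.52, 0.288, 0.054, 0
R0 = Σ lx·mx = 3.158 → 3.16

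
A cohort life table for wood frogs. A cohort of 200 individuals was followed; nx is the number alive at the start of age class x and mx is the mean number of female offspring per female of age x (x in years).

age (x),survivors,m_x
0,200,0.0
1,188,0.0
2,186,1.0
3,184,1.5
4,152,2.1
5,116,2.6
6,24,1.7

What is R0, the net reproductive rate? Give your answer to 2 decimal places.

lx = nx/n0 = nx/200: 1, 0.94, 0.93, 0.92, 0.76, 0.58, 0.12
lx·mx by age: 0, 0, 0.93, 1.38, 1.596, 1.508, 0.204
R0 = Σ lx·mx = 5.618 → 5.62

5.62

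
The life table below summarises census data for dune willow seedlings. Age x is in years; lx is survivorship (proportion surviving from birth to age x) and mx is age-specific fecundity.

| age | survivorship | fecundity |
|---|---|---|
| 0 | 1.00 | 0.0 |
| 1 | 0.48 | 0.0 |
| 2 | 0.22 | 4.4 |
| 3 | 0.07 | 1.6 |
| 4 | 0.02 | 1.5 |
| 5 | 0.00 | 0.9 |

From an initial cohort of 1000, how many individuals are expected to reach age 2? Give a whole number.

220

Expected survivors = N0 · l_2 = 1000 × 0.22 = 220 → 220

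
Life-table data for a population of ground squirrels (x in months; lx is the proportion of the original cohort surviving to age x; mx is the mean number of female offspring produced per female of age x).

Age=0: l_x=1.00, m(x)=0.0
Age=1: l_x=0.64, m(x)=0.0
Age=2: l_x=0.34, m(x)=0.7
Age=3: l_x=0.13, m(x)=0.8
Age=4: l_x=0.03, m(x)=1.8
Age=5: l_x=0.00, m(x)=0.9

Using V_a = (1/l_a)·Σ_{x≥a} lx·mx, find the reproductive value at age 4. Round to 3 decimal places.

1.800

lx·mx for x ≥ 4: 0.054, 0 → sum = 0.054
V_4 = 0.054 / l_4 = 0.054 / 0.03 = 1.8 → 1.800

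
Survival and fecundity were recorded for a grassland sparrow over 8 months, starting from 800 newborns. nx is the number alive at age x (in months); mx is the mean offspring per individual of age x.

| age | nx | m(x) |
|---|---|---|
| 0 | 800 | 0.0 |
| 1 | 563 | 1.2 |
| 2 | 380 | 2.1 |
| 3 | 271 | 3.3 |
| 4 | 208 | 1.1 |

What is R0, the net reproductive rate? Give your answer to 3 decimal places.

lx = nx/n0 = nx/800: 1, 0.70375, 0.475, 0.33875, 0.26
lx·mx by age: 0, 0.8445, 0.9975, 1.117875, 0.286
R0 = Σ lx·mx = 3.245875 → 3.246

3.246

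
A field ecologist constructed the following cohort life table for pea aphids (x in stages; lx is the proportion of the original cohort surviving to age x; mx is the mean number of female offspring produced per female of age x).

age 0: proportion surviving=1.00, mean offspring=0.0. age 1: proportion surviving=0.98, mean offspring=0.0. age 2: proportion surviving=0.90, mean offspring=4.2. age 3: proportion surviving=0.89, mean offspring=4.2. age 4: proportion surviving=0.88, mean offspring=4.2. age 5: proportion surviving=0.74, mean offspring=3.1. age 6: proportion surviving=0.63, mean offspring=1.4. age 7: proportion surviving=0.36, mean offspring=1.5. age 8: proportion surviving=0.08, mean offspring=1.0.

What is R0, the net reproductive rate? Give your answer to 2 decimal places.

lx·mx by age: 0, 0, 3.78, 3.738, 3.696, 2.294, 0.882, 0.54, 0.08
R0 = Σ lx·mx = 15.01 → 15.01

15.01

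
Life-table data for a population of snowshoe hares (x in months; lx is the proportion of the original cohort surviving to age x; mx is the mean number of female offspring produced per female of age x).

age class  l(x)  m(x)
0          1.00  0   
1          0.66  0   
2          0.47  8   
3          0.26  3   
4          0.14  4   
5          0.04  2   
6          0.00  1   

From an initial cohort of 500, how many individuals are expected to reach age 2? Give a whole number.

Expected survivors = N0 · l_2 = 500 × 0.47 = 235 → 235

235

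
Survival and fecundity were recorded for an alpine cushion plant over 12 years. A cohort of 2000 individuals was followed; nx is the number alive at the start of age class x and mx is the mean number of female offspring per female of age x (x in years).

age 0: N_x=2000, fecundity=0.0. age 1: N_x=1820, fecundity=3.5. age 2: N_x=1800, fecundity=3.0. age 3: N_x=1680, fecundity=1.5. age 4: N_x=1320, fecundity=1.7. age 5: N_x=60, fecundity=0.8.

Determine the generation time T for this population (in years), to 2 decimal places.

2.05

lx = nx/n0 = nx/2000: 1, 0.91, 0.9, 0.84, 0.66, 0.03
lx·mx: 0, 3.185, 2.7, 1.26, 1.122, 0.024 → R0 = 8.291
x·lx·mx: 0, 3.185, 5.4, 3.78, 4.488, 0.12 → Σ = 16.973
T = 16.973 / 8.291 = 2.04716… → 2.05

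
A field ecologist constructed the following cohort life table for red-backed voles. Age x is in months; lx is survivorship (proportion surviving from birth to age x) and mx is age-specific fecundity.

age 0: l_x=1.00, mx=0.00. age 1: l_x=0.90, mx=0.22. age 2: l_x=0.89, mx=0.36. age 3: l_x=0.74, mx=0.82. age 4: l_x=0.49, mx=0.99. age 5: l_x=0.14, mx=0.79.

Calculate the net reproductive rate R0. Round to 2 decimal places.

lx·mx by age: 0, 0.198, 0.3204, 0.6068, 0.4851, 0.1106
R0 = Σ lx·mx = 1.7209 → 1.72

1.72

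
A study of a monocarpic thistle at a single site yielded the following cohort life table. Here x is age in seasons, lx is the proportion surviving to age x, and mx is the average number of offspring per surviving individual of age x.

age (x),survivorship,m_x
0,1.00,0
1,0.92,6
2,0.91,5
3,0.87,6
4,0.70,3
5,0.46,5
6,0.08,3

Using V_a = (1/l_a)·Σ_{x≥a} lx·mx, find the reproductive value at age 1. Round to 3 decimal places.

lx·mx for x ≥ 1: 5.52, 4.55, 5.22, 2.1, 2.3, 0.24 → sum = 19.93
V_1 = 19.93 / l_1 = 19.93 / 0.92 = 21.663043… → 21.663

21.663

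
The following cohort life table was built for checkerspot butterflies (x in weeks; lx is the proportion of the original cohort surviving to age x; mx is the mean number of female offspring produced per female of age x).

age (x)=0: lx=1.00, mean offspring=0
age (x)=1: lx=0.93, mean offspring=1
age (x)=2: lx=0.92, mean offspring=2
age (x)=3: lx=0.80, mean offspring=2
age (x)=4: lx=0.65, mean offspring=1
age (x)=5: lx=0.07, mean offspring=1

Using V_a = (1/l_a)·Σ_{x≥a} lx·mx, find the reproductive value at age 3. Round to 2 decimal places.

2.90

lx·mx for x ≥ 3: 1.6, 0.65, 0.07 → sum = 2.32
V_3 = 2.32 / l_3 = 2.32 / 0.8 = 2.9 → 2.90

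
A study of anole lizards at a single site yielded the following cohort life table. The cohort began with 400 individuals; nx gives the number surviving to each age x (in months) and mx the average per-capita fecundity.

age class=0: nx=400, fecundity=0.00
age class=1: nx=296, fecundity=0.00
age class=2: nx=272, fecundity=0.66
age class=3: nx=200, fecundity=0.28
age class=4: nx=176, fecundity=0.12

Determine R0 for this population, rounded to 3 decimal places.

0.642

lx = nx/n0 = nx/400: 1, 0.74, 0.68, 0.5, 0.44
lx·mx by age: 0, 0, 0.4488, 0.14, 0.0528
R0 = Σ lx·mx = 0.6416 → 0.642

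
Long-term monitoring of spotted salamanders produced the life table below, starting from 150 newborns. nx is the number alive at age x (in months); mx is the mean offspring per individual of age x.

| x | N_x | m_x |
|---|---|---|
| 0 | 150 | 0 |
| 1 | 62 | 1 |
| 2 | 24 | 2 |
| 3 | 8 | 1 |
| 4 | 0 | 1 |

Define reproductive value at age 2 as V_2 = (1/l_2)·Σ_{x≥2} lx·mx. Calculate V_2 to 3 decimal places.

lx = nx/n0 = nx/150: 1, 0.41333…, 0.16, 0.05333…, 0
lx·mx for x ≥ 2: 0.32, 0.053333…, 0 → sum = 0.373333…
V_2 = 0.373333… / l_2 = 0.373333… / 0.16 = 2.333333… → 2.333

2.333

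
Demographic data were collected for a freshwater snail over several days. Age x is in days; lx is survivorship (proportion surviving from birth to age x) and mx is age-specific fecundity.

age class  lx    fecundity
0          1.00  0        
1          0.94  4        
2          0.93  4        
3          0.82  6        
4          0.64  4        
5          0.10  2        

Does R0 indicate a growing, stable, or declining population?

growing

R0 = Σ lx·mx = 0 + 3.76 + 3.72 + 4.92 + 2.56 + 0.2 = 15.16
R0 > 1, so the population is growing.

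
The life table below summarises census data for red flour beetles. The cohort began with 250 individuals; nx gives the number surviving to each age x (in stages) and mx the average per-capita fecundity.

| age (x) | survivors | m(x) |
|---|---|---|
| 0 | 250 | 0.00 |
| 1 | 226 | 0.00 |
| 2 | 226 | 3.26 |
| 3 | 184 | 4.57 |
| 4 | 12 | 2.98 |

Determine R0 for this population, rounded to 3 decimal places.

6.454

lx = nx/n0 = nx/250: 1, 0.904, 0.904, 0.736, 0.048
lx·mx by age: 0, 0, 2.94704, 3.36352, 0.14304
R0 = Σ lx·mx = 6.4536 → 6.454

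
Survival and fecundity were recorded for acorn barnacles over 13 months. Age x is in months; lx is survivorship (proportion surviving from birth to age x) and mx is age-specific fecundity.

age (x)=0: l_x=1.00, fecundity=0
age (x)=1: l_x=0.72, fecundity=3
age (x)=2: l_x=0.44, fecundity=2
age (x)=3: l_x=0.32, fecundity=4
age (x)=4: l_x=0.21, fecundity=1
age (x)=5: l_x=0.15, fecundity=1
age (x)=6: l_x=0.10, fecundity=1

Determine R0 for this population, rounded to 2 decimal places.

4.78

lx·mx by age: 0, 2.16, 0.88, 1.28, 0.21, 0.15, 0.1
R0 = Σ lx·mx = 4.78 → 4.78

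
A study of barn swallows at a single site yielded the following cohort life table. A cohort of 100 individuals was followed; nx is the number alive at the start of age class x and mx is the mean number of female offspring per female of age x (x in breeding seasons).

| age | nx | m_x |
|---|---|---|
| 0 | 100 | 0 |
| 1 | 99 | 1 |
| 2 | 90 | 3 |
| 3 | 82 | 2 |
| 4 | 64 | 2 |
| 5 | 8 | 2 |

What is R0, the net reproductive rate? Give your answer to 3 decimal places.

lx = nx/n0 = nx/100: 1, 0.99, 0.9, 0.82, 0.64, 0.08
lx·mx by age: 0, 0.99, 2.7, 1.64, 1.28, 0.16
R0 = Σ lx·mx = 6.77 → 6.770

6.770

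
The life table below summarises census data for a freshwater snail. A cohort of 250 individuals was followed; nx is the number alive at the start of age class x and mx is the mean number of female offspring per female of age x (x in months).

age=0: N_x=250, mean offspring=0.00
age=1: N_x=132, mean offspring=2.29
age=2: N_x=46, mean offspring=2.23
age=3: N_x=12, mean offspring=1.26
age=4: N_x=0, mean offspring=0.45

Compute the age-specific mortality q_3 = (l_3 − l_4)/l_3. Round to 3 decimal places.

lx = nx/n0 = nx/250: 1, 0.528, 0.184, 0.048, 0
q_3 = (l_3 − l_4) / l_3 = (0.048 − 0) / 0.048
     = 0.048 / 0.048 = 1 → 1.000

1.000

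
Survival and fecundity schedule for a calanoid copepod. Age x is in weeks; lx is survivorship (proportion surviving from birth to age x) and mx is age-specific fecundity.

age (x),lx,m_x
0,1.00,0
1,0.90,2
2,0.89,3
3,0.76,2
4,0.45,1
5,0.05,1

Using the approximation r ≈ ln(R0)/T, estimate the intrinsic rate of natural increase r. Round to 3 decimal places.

R0 = Σ lx·mx = 0 + 1.8 + 2.67 + 1.52 + 0.45 + 0.05 = 6.49
Σ x·lx·mx = 13.75; T = 13.75/6.49 = 2.11864…
r ≈ ln(R0)/T = ln(6.49)/2.11864… = 0.88276… → 0.883

0.883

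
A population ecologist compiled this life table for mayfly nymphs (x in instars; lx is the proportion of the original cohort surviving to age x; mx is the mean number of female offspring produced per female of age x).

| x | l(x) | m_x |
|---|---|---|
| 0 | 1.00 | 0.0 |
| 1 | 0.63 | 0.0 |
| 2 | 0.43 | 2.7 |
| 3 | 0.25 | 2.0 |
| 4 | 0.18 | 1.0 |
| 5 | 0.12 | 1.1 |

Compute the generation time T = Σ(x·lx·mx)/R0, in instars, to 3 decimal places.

2.637

lx·mx: 0, 0, 1.161, 0.5, 0.18, 0.132 → R0 = 1.973
x·lx·mx: 0, 0, 2.322, 1.5, 0.72, 0.66 → Σ = 5.202
T = 5.202 / 1.973 = 2.636594… → 2.637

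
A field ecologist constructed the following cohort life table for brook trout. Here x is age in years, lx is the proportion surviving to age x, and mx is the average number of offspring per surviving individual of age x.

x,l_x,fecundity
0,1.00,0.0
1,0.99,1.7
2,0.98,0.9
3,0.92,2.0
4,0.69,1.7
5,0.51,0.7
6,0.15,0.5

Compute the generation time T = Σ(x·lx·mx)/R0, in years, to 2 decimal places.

lx·mx: 0, 1.683, 0.882, 1.84, 1.173, 0.357, 0.075 → R0 = 6.01
x·lx·mx: 0, 1.683, 1.764, 5.52, 4.692, 1.785, 0.45 → Σ = 15.894
T = 15.894 / 6.01 = 2.644592… → 2.64

2.64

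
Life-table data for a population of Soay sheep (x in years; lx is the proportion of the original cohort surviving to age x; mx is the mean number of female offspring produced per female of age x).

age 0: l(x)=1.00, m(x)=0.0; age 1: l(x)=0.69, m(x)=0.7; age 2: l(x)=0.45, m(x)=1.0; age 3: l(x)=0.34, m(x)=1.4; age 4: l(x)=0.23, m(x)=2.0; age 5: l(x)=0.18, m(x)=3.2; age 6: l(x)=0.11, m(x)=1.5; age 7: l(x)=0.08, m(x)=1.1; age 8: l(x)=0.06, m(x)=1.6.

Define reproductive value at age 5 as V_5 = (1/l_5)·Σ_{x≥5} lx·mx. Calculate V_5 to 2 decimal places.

lx·mx for x ≥ 5: 0.576, 0.165, 0.088, 0.096 → sum = 0.925
V_5 = 0.925 / l_5 = 0.925 / 0.18 = 5.138889… → 5.14

5.14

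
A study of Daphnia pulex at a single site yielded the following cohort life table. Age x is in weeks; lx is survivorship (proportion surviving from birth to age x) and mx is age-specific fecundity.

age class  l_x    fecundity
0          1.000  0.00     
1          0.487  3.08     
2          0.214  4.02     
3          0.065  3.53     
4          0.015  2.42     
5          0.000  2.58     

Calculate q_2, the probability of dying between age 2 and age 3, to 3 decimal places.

0.696

q_2 = (l_2 − l_3) / l_2 = (0.214 − 0.065) / 0.214
     = 0.149 / 0.214 = 0.696262… → 0.696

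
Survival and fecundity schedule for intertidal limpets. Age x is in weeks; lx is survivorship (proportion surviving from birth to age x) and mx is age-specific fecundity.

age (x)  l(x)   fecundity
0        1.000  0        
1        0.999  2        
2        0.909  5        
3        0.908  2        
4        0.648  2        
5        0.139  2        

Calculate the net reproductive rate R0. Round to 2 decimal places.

lx·mx by age: 0, 1.998, 4.545, 1.816, 1.296, 0.278
R0 = Σ lx·mx = 9.933 → 9.93

9.93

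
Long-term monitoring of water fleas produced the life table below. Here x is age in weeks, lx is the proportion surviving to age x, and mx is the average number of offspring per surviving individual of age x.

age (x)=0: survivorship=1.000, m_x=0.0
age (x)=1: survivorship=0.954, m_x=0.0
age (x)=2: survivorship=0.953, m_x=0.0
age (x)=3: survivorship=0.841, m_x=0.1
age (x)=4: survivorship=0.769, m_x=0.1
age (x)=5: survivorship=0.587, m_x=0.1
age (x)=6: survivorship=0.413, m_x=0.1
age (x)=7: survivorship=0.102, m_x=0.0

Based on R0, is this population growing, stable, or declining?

declining

R0 = Σ lx·mx = 0 + 0 + 0 + 0.0841 + 0.0769 + 0.0587 + 0.0413 + 0 = 0.261
R0 < 1, so the population is declining.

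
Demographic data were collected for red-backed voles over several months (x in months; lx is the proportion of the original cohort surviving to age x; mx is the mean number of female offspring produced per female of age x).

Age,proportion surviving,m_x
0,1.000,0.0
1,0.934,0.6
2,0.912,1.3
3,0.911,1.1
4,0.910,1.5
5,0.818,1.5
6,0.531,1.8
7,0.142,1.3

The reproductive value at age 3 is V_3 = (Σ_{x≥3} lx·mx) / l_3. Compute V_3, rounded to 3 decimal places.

5.197

lx·mx for x ≥ 3: 1.0021, 1.365, 1.227, 0.9558, 0.1846 → sum = 4.7345
V_3 = 4.7345 / l_3 = 4.7345 / 0.911 = 5.197036… → 5.197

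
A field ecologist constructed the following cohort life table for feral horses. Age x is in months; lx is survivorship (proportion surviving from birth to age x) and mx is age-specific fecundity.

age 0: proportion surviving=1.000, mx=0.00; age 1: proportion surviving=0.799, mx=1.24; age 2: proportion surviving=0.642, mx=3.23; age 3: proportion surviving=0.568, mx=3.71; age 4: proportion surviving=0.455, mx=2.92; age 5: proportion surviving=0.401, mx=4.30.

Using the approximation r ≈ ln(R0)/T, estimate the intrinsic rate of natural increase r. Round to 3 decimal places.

R0 = Σ lx·mx = 0 + 0.99076 + 2.07366 + 2.10728 + 1.3286 + 1.7243 = 8.2246
Σ x·lx·mx = 25.39582; T = 25.39582/8.2246 = 3.08779…
r ≈ ln(R0)/T = ln(8.2246)/3.08779… = 0.68241… → 0.682

0.682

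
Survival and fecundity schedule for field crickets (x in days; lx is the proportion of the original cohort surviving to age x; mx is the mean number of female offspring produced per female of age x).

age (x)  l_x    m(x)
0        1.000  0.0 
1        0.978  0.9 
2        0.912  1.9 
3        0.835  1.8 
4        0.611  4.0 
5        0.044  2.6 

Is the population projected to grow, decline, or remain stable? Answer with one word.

growing

R0 = Σ lx·mx = 0 + 0.8802 + 1.7328 + 1.503 + 2.444 + 0.1144 = 6.6744
R0 > 1, so the population is growing.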